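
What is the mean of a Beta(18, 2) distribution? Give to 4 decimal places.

The Beta mean is α/(α+β) = 18/(18+2) = 0.9000.

0.9000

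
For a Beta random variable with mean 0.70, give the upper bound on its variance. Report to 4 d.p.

0.2100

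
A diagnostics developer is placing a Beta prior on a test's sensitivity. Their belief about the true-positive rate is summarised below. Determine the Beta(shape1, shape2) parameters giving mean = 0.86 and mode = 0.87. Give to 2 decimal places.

With s = shape1+shape2: μ = shape1/s and mode = (shape1−1)/(s−2). Eliminating shape1 = μs,
μs − 1 = m(s−2) ⇒ s(μ−m) = 1−2m ⇒ s = -0.74/-0.01 = 74.0000.
So shape1 = μs = 63.64, shape2 = (1−μ)s = 10.36.

shape1 = 63.64, shape2 = 10.36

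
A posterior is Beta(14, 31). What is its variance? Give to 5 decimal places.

0.00466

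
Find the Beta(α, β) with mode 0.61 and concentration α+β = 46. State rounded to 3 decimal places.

α = 27.840, β = 18.160

Since the density peak of Beta(α,β) is at (α−1)/(α+β−2),
α = 1 + 0.61(46−2) = 27.840 and β = 46 − 27.840 = 18.160.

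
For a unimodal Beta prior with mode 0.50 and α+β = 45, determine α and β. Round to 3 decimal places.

α = 22.500, β = 22.500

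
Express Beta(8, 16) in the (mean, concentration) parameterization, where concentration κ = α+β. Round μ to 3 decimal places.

κ = α+β = 8+16 = 24; μ = α/κ = 8/24 = 0.333.

μ = 0.333, κ = 24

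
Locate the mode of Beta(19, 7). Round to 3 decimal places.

The density x^(α−1)(1−x)^(β−1) is maximised at (α−1)/(α+β−2) = 18/24 = 0.750.

0.750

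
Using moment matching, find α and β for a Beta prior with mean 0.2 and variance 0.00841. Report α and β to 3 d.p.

Write ν = α+β; then α = μν and Var = μ(1−μ)/(ν+1).
ν = μ(1−μ)/Var − 1 = 0.16/0.00841 − 1 = 18.0250.
α = 0.2·18.0250 = 3.605, β = 0.8·18.0250 = 14.420.

α = 3.605, β = 14.420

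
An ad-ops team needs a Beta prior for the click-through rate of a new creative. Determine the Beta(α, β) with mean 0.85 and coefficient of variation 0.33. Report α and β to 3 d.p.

α = 0.527, β = 0.093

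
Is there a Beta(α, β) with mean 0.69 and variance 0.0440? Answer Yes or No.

A Beta with mean μ has variance μ(1−μ)/(α+β+1) < μ(1−μ).
Here μ(1−μ) = 0.69×0.31 = 0.2139, and 0.0440 < 0.2139.

Yes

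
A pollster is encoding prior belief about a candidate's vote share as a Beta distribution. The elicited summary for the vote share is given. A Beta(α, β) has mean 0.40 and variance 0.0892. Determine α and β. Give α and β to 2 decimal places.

Let s = α+β. The Beta variance is μ(1−μ)/(s+1).
So s+1 = μ(1−μ)/σ² = (0.40×0.60)/0.0892 = 0.2400/0.0892 = 2.6906, giving s = 1.6906.
Then α = μs = 0.40×1.6906 = 0.68 and β = (1−μ)s = 0.60×1.6906 = 1.01.

α = 0.68, β = 1.01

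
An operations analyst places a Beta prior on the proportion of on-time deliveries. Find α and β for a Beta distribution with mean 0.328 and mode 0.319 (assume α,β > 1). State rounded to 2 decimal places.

Let s = α+β. Mean gives α = μs = 0.328s; mode gives (α−1)/(s−2) = 0.319.
Substituting: 0.328s − 1 = 0.319(s−2) = 0.319s − 0.638, so 0.009s = 0.362 and s = 40.2222.
Then α = 0.328×40.2222 = 13.19 and β = s−α = 27.03.

α = 13.19, β = 27.03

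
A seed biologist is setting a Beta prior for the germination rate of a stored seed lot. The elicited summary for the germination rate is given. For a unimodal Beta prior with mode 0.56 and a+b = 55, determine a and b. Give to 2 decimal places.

a = 30.68, b = 24.32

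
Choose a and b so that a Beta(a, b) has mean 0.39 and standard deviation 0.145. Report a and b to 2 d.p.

First σ² = 0.021025. Setting a = μn, b = (1−μ)n with n = a+b,
μ(1−μ)/(n+1) = 0.021025 ⇒ n+1 = 0.2379/0.021025 = 11.3151 ⇒ n = 10.3151.
Hence a = 0.39×10.3151 = 4.02, b = 0.61×10.3151 = 6.29.

a = 4.02, b = 6.29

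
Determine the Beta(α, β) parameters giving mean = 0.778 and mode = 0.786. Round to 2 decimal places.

Let s = α+β. Mean gives α = μs = 0.778s; mode gives (α−1)/(s−2) = 0.786.
Substituting: 0.778s − 1 = 0.786(s−2) = 0.786s − 1.572, so -0.008s = -0.572 and s = 71.5000.
Then α = 0.778×71.5000 = 55.63 and β = s−α = 15.87.

α = 55.63, β = 15.87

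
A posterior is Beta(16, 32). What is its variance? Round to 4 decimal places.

0.0045

μ = 16/48 = 0.333333; Var = μ(1−μ)/(α+β+1) = 0.2222222/49 = 0.0045.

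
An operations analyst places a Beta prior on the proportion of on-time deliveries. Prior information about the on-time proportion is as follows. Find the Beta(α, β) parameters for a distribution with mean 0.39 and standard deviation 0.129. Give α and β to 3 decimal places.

Variance = 0.129² = 0.016641. The moment-matching identity α+β = μ(1−μ)/Var − 1 gives
α+β = 0.2379/0.016641 − 1 = 13.2960, so α = μ·13.2960 = 5.185 and β = (1−μ)·13.2960 = 8.111.

α = 5.185, β = 8.111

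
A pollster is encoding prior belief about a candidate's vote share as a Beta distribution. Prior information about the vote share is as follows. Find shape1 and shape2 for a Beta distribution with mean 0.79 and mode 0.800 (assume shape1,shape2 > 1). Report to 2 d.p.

Let s = shape1+shape2. Mean gives shape1 = μs = 0.79s; mode gives (shape1−1)/(s−2) = 0.800.
Substituting: 0.79s − 1 = 0.800(s−2) = 0.800s − 1.600, so -0.010s = -0.600 and s = 60.0000.
Then shape1 = 0.79×60.0000 = 47.40 and shape2 = s−shape1 = 12.60.

shape1 = 47.40, shape2 = 12.60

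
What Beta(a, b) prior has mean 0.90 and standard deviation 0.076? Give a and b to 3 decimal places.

First σ² = 0.005776. Setting a = μn, b = (1−μ)n with n = a+b,
μ(1−μ)/(n+1) = 0.005776 ⇒ n+1 = 0.0900/0.005776 = 15.5817 ⇒ n = 14.5817.
Hence a = 0.90×14.5817 = 13.124, b = 0.10×14.5817 = 1.458.

a = 13.124, b = 1.458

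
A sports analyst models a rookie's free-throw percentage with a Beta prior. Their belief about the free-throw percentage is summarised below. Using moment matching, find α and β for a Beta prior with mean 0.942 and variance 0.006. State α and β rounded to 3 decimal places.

α = 7.636, β = 0.470

Let s = α+β. The Beta variance is μ(1−μ)/(s+1).
So s+1 = μ(1−μ)/σ² = (0.942×0.058)/0.006 = 0.054636/0.006 = 9.1060, giving s = 8.1060.
Then α = μs = 0.942×8.1060 = 7.636 and β = (1−μ)s = 0.058×8.1060 = 0.470.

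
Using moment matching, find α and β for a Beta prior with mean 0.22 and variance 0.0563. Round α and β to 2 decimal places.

α = 0.45, β = 1.60

Let s = α+β. The Beta variance is μ(1−μ)/(s+1).
So s+1 = μ(1−μ)/σ² = (0.22×0.78)/0.0563 = 0.1716/0.0563 = 3.0480, giving s = 2.0480.
Then α = μs = 0.22×2.0480 = 0.45 and β = (1−μ)s = 0.78×2.0480 = 1.60.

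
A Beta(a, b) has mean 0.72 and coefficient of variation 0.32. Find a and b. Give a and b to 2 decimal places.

σ = CV·μ = 0.32×0.72 = 0.23040, so σ² = 0.053084.
s+1 = μ(1−μ)/σ² = 0.2016/0.053084 = 3.7977, so s = a+b = 2.7977.
a = μs = 2.01, b = (1−μ)s = 0.78.

a = 2.01, b = 0.78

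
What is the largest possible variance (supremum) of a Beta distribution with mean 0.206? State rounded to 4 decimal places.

0.1636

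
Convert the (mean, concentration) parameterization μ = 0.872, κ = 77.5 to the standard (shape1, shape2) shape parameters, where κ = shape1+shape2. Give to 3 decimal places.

shape1 = μκ = 0.872×77.5 = 67.580 and shape2 = (1−μ)κ = 0.128×77.5 = 9.920.

shape1 = 67.580, shape2 = 9.920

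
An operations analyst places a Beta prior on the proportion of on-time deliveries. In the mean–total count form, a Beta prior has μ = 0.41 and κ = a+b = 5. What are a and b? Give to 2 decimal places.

a = 2.05, b = 2.95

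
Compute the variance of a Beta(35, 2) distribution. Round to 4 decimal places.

μ = 35/37 = 0.945946; Var = μ(1−μ)/(α+β+1) = 0.0511322/38 = 0.0013.

0.0013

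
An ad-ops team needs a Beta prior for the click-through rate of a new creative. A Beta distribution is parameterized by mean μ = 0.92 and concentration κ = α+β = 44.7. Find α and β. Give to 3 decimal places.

α = 41.124, β = 3.576

α = μκ = 0.92×44.7 = 41.124 and β = (1−μ)κ = 0.08×44.7 = 3.576.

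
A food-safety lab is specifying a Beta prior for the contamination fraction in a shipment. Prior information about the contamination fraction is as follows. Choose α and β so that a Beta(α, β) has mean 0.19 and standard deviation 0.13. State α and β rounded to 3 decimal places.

α = 1.540, β = 6.566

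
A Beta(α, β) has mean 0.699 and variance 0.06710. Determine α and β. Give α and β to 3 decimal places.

α = 1.493, β = 0.643

Write ν = α+β; then α = μν and Var = μ(1−μ)/(ν+1).
ν = μ(1−μ)/Var − 1 = 0.210399/0.06710 − 1 = 2.1356.
α = 0.699·2.1356 = 1.493, β = 0.301·2.1356 = 0.643.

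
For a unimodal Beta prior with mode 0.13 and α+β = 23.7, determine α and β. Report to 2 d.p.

α = 3.82, β = 19.88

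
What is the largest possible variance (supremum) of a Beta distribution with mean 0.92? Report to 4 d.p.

0.0736

For fixed mean μ the Beta variance is μ(1−μ)/(α+β+1), increasing as α+β decreases.
Its least upper bound (not attained) is μ(1−μ) = 0.92·0.08 = 0.0736.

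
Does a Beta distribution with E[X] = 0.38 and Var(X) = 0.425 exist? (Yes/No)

The Beta variance bound is σ² < μ(1−μ).
Here μ(1−μ) = 0.38×0.62 = 0.2356, and 0.425 ≥ 0.2356.

No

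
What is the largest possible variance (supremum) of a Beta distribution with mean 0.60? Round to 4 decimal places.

0.2400

Var = μ(1−μ)/(α+β+1), which approaches μ(1−μ) as α+β → 0.
So the supremum is μ(1−μ) = 0.60×0.40 = 0.2400.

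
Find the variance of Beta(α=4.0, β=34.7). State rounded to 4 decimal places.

0.0023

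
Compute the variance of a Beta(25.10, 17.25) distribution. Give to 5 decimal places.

0.00557

α+β = 42.35 and αβ = 432.9750, so Var = αβ/[(α+β)²(α+β+1)] = 432.9750/77749.200375 = 0.00557.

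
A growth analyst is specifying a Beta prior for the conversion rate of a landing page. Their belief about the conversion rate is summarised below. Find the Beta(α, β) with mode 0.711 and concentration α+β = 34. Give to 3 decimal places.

Mode = (α−1)/(κ−2) with κ = α+β, so α−1 = 0.711·32 = 22.752.
α = 23.752; β = κ − α = 10.248.

α = 23.752, β = 10.248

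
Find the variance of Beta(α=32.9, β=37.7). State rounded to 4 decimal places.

0.0035

α+β = 70.6 and αβ = 1240.33, so Var = αβ/[(α+β)²(α+β+1)] = 1240.33/356880.176 = 0.0035.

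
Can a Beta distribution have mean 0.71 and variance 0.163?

The Beta variance bound is σ² < μ(1−μ).
Here μ(1−μ) = 0.71×0.29 = 0.2059, and 0.163 < 0.2059.

Yes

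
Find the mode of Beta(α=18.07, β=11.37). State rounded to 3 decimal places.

0.622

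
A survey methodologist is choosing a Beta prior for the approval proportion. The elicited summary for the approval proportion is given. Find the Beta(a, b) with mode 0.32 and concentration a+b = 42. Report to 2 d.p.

Since the density peak of Beta(a,b) is at (a−1)/(a+b−2),
a = 1 + 0.32(42−2) = 13.80 and b = 42 − 13.80 = 28.20.

a = 13.80, b = 28.20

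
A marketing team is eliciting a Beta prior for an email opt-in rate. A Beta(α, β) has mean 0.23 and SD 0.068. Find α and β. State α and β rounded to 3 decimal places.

α = 8.579, β = 28.721

Variance = 0.068² = 0.004624. The moment-matching identity α+β = μ(1−μ)/Var − 1 gives
α+β = 0.1771/0.004624 − 1 = 37.3002, so α = μ·37.3002 = 8.579 and β = (1−μ)·37.3002 = 28.721.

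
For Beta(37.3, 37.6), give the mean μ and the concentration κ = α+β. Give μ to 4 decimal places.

κ = α+β = 37.3+37.6 = 74.9; μ = α/κ = 37.3/74.9 = 0.4980.

μ = 0.4980, κ = 74.9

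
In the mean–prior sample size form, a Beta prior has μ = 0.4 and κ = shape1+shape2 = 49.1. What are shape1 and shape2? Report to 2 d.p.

shape1 = 19.64, shape2 = 29.46

Split κ in proportion μ : (1−μ): shape1 = 0.4·49.1 = 19.64, shape2 = 49.1 − 19.64 = 29.46.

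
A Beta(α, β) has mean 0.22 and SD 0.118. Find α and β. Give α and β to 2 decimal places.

α = 2.49, β = 8.83

Variance = 0.118² = 0.013924. The moment-matching identity α+β = μ(1−μ)/Var − 1 gives
α+β = 0.1716/0.013924 − 1 = 11.3240, so α = μ·11.3240 = 2.49 and β = (1−μ)·11.3240 = 8.83.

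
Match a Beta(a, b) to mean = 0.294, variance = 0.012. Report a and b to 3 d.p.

a = 4.791, b = 11.506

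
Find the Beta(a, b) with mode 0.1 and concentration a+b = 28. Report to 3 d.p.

Since the density peak of Beta(a,b) is at (a−1)/(a+b−2),
a = 1 + 0.1(28−2) = 3.600 and b = 28 − 3.600 = 24.400.

a = 3.600, b = 24.400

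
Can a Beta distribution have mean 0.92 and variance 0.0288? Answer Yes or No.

Yes

For any Beta, Var(X) < E[X]·(1−E[X]).
Here μ(1−μ) = 0.92×0.08 = 0.0736, and 0.0288 < 0.0736.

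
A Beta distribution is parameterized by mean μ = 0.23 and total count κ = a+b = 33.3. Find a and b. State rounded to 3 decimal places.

a = 7.659, b = 25.641

Split κ in proportion μ : (1−μ): a = 0.23·33.3 = 7.659, b = 33.3 − 7.659 = 25.641.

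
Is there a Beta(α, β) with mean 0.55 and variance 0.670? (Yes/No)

A Beta with mean μ has variance μ(1−μ)/(α+β+1) < μ(1−μ).
Here μ(1−μ) = 0.55×0.45 = 0.2475, and 0.670 ≥ 0.2475.

No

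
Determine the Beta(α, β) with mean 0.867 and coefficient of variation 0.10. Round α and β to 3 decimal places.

σ = CV·μ = 0.10×0.867 = 0.08670, so σ² = 0.007517.
s+1 = μ(1−μ)/σ² = 0.115311/0.007517 = 15.3403, so s = α+β = 14.3403.
α = μs = 12.433, β = (1−μ)s = 1.907.

α = 12.433, β = 1.907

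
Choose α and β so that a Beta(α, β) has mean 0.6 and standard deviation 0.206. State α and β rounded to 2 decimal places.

First σ² = 0.042436. Setting α = μn, β = (1−μ)n with n = α+β,
μ(1−μ)/(n+1) = 0.042436 ⇒ n+1 = 0.24/0.042436 = 5.6556 ⇒ n = 4.6556.
Hence α = 0.6×4.6556 = 2.79, β = 0.4×4.6556 = 1.86.

α = 2.79, β = 1.86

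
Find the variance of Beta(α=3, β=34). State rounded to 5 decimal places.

0.00196

Var = αβ/[(α+β)²(α+β+1)] = (3×34)/(37²×38) = 102/52022 = 0.00196.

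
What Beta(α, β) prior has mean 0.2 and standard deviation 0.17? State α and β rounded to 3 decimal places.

α = 0.907, β = 3.629

σ² = 0.17² = 0.0289.
With s = α+β, Var = μ(1−μ)/(s+1), so s+1 = (0.2×0.8)/0.0289 = 5.5363 and s = 4.5363.
α = μs = 0.907, β = (1−μ)s = 3.629.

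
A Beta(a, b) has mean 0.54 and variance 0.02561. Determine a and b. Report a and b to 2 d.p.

a = 4.70, b = 4.00

Write ν = a+b; then a = μν and Var = μ(1−μ)/(ν+1).
ν = μ(1−μ)/Var − 1 = 0.2484/0.02561 − 1 = 8.6993.
a = 0.54·8.6993 = 4.70, b = 0.46·8.6993 = 4.00.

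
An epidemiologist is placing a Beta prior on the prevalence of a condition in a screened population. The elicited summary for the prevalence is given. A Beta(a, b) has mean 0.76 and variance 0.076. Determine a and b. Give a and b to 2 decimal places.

a = 1.06, b = 0.34

By moment matching, a+b = μ(1−μ)/σ² − 1 = (0.76·0.24)/0.076 − 1 = 2.4000 − 1 = 1.4000.
Since a/(a+b) = μ, a = 0.76·1.4000 = 1.06 and b = 0.24·1.4000 = 0.34.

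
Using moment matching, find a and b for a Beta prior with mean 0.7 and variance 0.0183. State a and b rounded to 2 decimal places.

a = 7.33, b = 3.14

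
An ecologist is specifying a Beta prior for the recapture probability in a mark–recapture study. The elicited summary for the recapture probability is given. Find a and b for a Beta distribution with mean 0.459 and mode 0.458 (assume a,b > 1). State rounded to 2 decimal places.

a = 38.56, b = 45.44

With s = a+b: μ = a/s and mode = (a−1)/(s−2). Eliminating a = μs,
μs − 1 = m(s−2) ⇒ s(μ−m) = 1−2m ⇒ s = 0.084/0.001 = 84.0000.
So a = μs = 38.56, b = (1−μ)s = 45.44.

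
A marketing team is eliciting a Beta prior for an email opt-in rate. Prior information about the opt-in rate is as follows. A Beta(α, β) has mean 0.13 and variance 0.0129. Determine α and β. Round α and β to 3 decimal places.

By moment matching, α+β = μ(1−μ)/σ² − 1 = (0.13·0.87)/0.0129 − 1 = 8.7674 − 1 = 7.7674.
Since α/(α+β) = μ, α = 0.13·7.7674 = 1.010 and β = 0.87·7.7674 = 6.758.

α = 1.010, β = 6.758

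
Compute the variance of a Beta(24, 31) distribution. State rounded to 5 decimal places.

0.00439

α+β = 55 and αβ = 744, so Var = αβ/[(α+β)²(α+β+1)] = 744/169400 = 0.00439.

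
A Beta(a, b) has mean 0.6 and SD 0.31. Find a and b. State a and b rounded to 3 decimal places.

a = 0.898, b = 0.599

Variance = 0.31² = 0.0961. The moment-matching identity a+b = μ(1−μ)/Var − 1 gives
a+b = 0.24/0.0961 − 1 = 1.4974, so a = μ·1.4974 = 0.898 and b = (1−μ)·1.4974 = 0.599.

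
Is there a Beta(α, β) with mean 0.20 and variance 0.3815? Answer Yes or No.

No

A Beta with mean μ has variance μ(1−μ)/(α+β+1) < μ(1−μ).
Here μ(1−μ) = 0.20×0.80 = 0.1600, and 0.3815 ≥ 0.1600.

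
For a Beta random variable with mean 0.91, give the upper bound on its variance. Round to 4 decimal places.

0.0819

Var = μ(1−μ)/(α+β+1), which approaches μ(1−μ) as α+β → 0.
So the supremum is μ(1−μ) = 0.91×0.09 = 0.0819.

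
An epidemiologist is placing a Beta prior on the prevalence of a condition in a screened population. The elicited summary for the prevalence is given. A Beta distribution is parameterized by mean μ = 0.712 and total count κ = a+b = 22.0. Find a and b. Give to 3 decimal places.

a = 15.664, b = 6.336

a = μκ = 0.712×22.0 = 15.664 and b = (1−μ)κ = 0.288×22.0 = 6.336.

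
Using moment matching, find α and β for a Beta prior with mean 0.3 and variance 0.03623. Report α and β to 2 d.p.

α = 1.44, β = 3.36

Let s = α+β. The Beta variance is μ(1−μ)/(s+1).
So s+1 = μ(1−μ)/σ² = (0.3×0.7)/0.03623 = 0.21/0.03623 = 5.7963, giving s = 4.7963.
Then α = μs = 0.3×4.7963 = 1.44 and β = (1−μ)s = 0.7×4.7963 = 3.36.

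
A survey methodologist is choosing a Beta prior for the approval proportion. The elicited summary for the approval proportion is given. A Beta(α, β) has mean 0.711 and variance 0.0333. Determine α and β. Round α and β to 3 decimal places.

α = 3.676, β = 1.494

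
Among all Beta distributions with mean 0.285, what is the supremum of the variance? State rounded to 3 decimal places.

0.204

For fixed mean μ the Beta variance is μ(1−μ)/(α+β+1), increasing as α+β decreases.
Its least upper bound (not attained) is μ(1−μ) = 0.285·0.715 = 0.204.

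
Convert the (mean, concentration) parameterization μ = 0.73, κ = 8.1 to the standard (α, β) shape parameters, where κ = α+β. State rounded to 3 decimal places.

α = μκ = 0.73×8.1 = 5.913 and β = (1−μ)κ = 0.27×8.1 = 2.187.

α = 5.913, β = 2.187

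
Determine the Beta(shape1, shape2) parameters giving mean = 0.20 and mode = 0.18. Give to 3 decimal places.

shape1 = 6.400, shape2 = 25.600

Let s = shape1+shape2. Mean gives shape1 = μs = 0.20s; mode gives (shape1−1)/(s−2) = 0.18.
Substituting: 0.20s − 1 = 0.18(s−2) = 0.18s − 0.36, so 0.02s = 0.64 and s = 32.0000.
Then shape1 = 0.20×32.0000 = 6.400 and shape2 = s−shape1 = 25.600.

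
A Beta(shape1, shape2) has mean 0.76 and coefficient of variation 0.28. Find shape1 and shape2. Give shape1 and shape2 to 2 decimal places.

shape1 = 2.30, shape2 = 0.73

σ = CV·μ = 0.28×0.76 = 0.21280, so σ² = 0.045284.
s+1 = μ(1−μ)/σ² = 0.1824/0.045284 = 4.0279, so s = shape1+shape2 = 3.0279.
shape1 = μs = 2.30, shape2 = (1−μ)s = 0.73.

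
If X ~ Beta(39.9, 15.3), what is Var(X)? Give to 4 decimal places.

0.0036

α+β = 55.2 and αβ = 610.47, so Var = αβ/[(α+β)²(α+β+1)] = 610.47/171243.648 = 0.0036.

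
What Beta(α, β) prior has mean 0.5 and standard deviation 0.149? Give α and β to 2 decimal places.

First σ² = 0.022201. Setting α = μn, β = (1−μ)n with n = α+β,
μ(1−μ)/(n+1) = 0.022201 ⇒ n+1 = 0.25/0.022201 = 11.2608 ⇒ n = 10.2608.
Hence α = 0.5×10.2608 = 5.13, β = 0.5×10.2608 = 5.13.

α = 5.13, β = 5.13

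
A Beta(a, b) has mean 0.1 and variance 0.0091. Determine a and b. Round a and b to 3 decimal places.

a = 0.889, b = 8.001

By moment matching, a+b = μ(1−μ)/σ² − 1 = (0.1·0.9)/0.0091 − 1 = 9.8901 − 1 = 8.8901.
Since a/(a+b) = μ, a = 0.1·8.8901 = 0.889 and b = 0.9·8.8901 = 8.001.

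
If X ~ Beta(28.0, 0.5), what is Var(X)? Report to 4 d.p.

0.0006

μ = 28.0/28.5 = 0.982456; Var = μ(1−μ)/(α+β+1) = 0.0172361/29.5 = 0.0006.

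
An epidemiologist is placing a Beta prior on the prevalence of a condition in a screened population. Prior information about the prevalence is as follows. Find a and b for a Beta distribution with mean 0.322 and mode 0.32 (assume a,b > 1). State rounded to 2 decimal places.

a = 57.96, b = 122.04

Let s = a+b. Mean gives a = μs = 0.322s; mode gives (a−1)/(s−2) = 0.32.
Substituting: 0.322s − 1 = 0.32(s−2) = 0.32s − 0.64, so 0.002s = 0.36 and s = 180.0000.
Then a = 0.322×180.0000 = 57.96 and b = s−a = 122.04.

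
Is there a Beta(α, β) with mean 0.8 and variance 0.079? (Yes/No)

A Beta with mean μ has variance μ(1−μ)/(α+β+1) < μ(1−μ).
Here μ(1−μ) = 0.8×0.2 = 0.16, and 0.079 < 0.16.

Yes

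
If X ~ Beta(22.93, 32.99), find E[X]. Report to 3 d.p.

0.410

E[X] = α/(α+β) = 22.93/55.92 = 0.410.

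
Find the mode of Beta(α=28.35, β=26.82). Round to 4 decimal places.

0.5144

With α,β > 1, mode = (α−1)/(α+β−2) = 27.35/53.17 = 0.5144.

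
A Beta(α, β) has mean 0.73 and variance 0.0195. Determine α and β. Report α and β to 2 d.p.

α = 6.65, β = 2.46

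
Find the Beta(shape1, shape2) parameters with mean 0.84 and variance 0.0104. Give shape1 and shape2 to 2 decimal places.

shape1 = 10.02, shape2 = 1.91

Write ν = shape1+shape2; then shape1 = μν and Var = μ(1−μ)/(ν+1).
ν = μ(1−μ)/Var − 1 = 0.1344/0.0104 − 1 = 11.9231.
shape1 = 0.84·11.9231 = 10.02, shape2 = 0.16·11.9231 = 1.91.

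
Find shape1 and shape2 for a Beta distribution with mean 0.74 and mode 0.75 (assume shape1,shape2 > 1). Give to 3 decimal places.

shape1 = 37.000, shape2 = 13.000

Let s = shape1+shape2. Mean gives shape1 = μs = 0.74s; mode gives (shape1−1)/(s−2) = 0.75.
Substituting: 0.74s − 1 = 0.75(s−2) = 0.75s − 1.50, so -0.01s = -0.50 and s = 50.0000.
Then shape1 = 0.74×50.0000 = 37.000 and shape2 = s−shape1 = 13.000.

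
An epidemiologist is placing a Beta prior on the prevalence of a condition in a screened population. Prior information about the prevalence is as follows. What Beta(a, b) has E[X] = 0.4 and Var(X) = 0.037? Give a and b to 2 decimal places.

a = 2.19, b = 3.29

Let s = a+b. The Beta variance is μ(1−μ)/(s+1).
So s+1 = μ(1−μ)/σ² = (0.4×0.6)/0.037 = 0.24/0.037 = 6.4865, giving s = 5.4865.
Then a = μs = 0.4×5.4865 = 2.19 and b = (1−μ)s = 0.6×5.4865 = 3.29.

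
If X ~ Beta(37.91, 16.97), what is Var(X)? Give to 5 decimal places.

0.00382

μ = 37.91/54.88 = 0.690780; Var = μ(1−μ)/(α+β+1) = 0.2136030/55.88 = 0.00382.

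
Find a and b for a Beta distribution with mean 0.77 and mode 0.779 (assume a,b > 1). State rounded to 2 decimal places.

With s = a+b: μ = a/s and mode = (a−1)/(s−2). Eliminating a = μs,
μs − 1 = m(s−2) ⇒ s(μ−m) = 1−2m ⇒ s = -0.558/-0.009 = 62.0000.
So a = μs = 47.74, b = (1−μ)s = 14.26.

a = 47.74, b = 14.26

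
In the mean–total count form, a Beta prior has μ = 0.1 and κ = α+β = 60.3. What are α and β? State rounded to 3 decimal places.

α = μκ = 0.1×60.3 = 6.030 and β = (1−μ)κ = 0.9×60.3 = 54.270.

α = 6.030, β = 54.270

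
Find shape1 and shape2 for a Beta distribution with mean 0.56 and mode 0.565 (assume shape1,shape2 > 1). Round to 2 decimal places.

shape1 = 14.56, shape2 = 11.44

With s = shape1+shape2: μ = shape1/s and mode = (shape1−1)/(s−2). Eliminating shape1 = μs,
μs − 1 = m(s−2) ⇒ s(μ−m) = 1−2m ⇒ s = -0.130/-0.005 = 26.0000.
So shape1 = μs = 14.56, shape2 = (1−μ)s = 11.44.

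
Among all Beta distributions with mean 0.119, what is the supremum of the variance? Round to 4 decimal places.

For fixed mean μ the Beta variance is μ(1−μ)/(α+β+1), increasing as α+β decreases.
Its least upper bound (not attained) is μ(1−μ) = 0.119·0.881 = 0.1048.

0.1048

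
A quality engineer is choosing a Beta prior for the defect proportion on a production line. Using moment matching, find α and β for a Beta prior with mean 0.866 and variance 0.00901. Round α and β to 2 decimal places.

α = 10.29, β = 1.59

Let s = α+β. The Beta variance is μ(1−μ)/(s+1).
So s+1 = μ(1−μ)/σ² = (0.866×0.134)/0.00901 = 0.116044/0.00901 = 12.8795, giving s = 11.8795.
Then α = μs = 0.866×11.8795 = 10.29 and β = (1−μ)s = 0.134×11.8795 = 1.59.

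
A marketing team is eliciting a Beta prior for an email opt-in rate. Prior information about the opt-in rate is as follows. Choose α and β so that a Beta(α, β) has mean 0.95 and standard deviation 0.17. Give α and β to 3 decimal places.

α = 0.611, β = 0.032

σ² = 0.17² = 0.0289.
With s = α+β, Var = μ(1−μ)/(s+1), so s+1 = (0.95×0.05)/0.0289 = 1.6436 and s = 0.6436.
α = μs = 0.611, β = (1−μ)s = 0.032.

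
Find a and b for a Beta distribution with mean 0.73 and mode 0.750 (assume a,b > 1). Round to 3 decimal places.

a = 18.250, b = 6.750

With s = a+b: μ = a/s and mode = (a−1)/(s−2). Eliminating a = μs,
μs − 1 = m(s−2) ⇒ s(μ−m) = 1−2m ⇒ s = -0.500/-0.020 = 25.0000.
So a = μs = 18.250, b = (1−μ)s = 6.750.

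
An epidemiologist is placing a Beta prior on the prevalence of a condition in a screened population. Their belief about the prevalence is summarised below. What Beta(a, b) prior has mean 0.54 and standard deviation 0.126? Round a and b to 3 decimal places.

First σ² = 0.015876. Setting a = μn, b = (1−μ)n with n = a+b,
μ(1−μ)/(n+1) = 0.015876 ⇒ n+1 = 0.2484/0.015876 = 15.6463 ⇒ n = 14.6463.
Hence a = 0.54×14.6463 = 7.909, b = 0.46×14.6463 = 6.737.

a = 7.909, b = 6.737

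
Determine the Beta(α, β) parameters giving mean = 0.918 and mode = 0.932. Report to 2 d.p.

α = 56.65, β = 5.06

With s = α+β: μ = α/s and mode = (α−1)/(s−2). Eliminating α = μs,
μs − 1 = m(s−2) ⇒ s(μ−m) = 1−2m ⇒ s = -0.864/-0.014 = 61.7143.
So α = μs = 56.65, β = (1−μ)s = 5.06.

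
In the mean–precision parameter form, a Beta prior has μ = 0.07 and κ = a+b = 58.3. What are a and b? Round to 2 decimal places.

Split κ in proportion μ : (1−μ): a = 0.07·58.3 = 4.08, b = 58.3 − 4.08 = 54.22.

a = 4.08, b = 54.22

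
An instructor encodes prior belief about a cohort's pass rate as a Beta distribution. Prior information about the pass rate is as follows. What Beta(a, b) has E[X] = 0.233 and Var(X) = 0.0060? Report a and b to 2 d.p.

a = 6.71, b = 22.08

Let s = a+b. The Beta variance is μ(1−μ)/(s+1).
So s+1 = μ(1−μ)/σ² = (0.233×0.767)/0.0060 = 0.178711/0.0060 = 29.7852, giving s = 28.7852.
Then a = μs = 0.233×28.7852 = 6.71 and b = (1−μ)s = 0.767×28.7852 = 22.08.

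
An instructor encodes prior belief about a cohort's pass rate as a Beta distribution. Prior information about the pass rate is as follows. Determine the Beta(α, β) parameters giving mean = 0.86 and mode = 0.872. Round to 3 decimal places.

With s = α+β: μ = α/s and mode = (α−1)/(s−2). Eliminating α = μs,
μs − 1 = m(s−2) ⇒ s(μ−m) = 1−2m ⇒ s = -0.744/-0.012 = 62.0000.
So α = μs = 53.320, β = (1−μ)s = 8.680.

α = 53.320, β = 8.680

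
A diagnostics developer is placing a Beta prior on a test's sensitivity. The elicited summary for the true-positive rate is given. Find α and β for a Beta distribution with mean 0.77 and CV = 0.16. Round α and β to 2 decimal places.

α = 8.21, β = 2.45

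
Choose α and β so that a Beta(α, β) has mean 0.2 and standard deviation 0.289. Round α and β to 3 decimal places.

α = 0.183, β = 0.733

σ² = 0.289² = 0.083521.
With s = α+β, Var = μ(1−μ)/(s+1), so s+1 = (0.2×0.8)/0.083521 = 1.9157 and s = 0.9157.
α = μs = 0.183, β = (1−μ)s = 0.733.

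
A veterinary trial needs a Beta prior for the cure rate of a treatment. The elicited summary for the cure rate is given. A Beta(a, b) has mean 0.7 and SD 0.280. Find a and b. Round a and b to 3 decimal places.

Variance = 0.280² = 0.078400. The moment-matching identity a+b = μ(1−μ)/Var − 1 gives
a+b = 0.21/0.078400 − 1 = 1.6786, so a = μ·1.6786 = 1.175 and b = (1−μ)·1.6786 = 0.504.

a = 1.175, b = 0.504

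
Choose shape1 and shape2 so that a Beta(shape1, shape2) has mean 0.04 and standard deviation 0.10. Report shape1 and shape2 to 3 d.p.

σ² = 0.10² = 0.0100.
With s = shape1+shape2, Var = μ(1−μ)/(s+1), so s+1 = (0.04×0.96)/0.0100 = 3.8400 and s = 2.8400.
shape1 = μs = 0.114, shape2 = (1−μ)s = 2.726.

shape1 = 0.114, shape2 = 2.726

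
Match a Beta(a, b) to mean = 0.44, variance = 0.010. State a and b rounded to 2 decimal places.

By moment matching, a+b = μ(1−μ)/σ² − 1 = (0.44·0.56)/0.010 − 1 = 24.6400 − 1 = 23.6400.
Since a/(a+b) = μ, a = 0.44·23.6400 = 10.40 and b = 0.56·23.6400 = 13.24.

a = 10.40, b = 13.24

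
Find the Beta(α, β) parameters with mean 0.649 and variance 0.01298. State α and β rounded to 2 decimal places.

α = 10.74, β = 5.81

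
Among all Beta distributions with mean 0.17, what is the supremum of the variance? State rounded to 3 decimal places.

0.141

Var = μ(1−μ)/(α+β+1), which approaches μ(1−μ) as α+β → 0.
So the supremum is μ(1−μ) = 0.17×0.83 = 0.141.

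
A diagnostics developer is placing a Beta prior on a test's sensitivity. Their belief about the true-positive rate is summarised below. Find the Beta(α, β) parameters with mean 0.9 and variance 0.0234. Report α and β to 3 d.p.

α = 2.562, β = 0.285

Let s = α+β. The Beta variance is μ(1−μ)/(s+1).
So s+1 = μ(1−μ)/σ² = (0.9×0.1)/0.0234 = 0.09/0.0234 = 3.8462, giving s = 2.8462.
Then α = μs = 0.9×2.8462 = 2.562 and β = (1−μ)s = 0.1×2.8462 = 0.285.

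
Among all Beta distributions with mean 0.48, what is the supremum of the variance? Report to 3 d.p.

0.250

Var = μ(1−μ)/(α+β+1), which approaches μ(1−μ) as α+β → 0.
So the supremum is μ(1−μ) = 0.48×0.52 = 0.250.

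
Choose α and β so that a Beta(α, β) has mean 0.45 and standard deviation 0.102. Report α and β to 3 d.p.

σ² = 0.102² = 0.010404.
With s = α+β, Var = μ(1−μ)/(s+1), so s+1 = (0.45×0.55)/0.010404 = 23.7889 and s = 22.7889.
α = μs = 10.255, β = (1−μ)s = 12.534.

α = 10.255, β = 12.534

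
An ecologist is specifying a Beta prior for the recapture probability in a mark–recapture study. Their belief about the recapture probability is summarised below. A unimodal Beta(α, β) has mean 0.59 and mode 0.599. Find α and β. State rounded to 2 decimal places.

α = 12.98, β = 9.02

Let s = α+β. Mean gives α = μs = 0.59s; mode gives (α−1)/(s−2) = 0.599.
Substituting: 0.59s − 1 = 0.599(s−2) = 0.599s − 1.198, so -0.009s = -0.198 and s = 22.0000.
Then α = 0.59×22.0000 = 12.98 and β = s−α = 9.02.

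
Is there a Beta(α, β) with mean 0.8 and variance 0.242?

No

A Beta with mean μ has variance μ(1−μ)/(α+β+1) < μ(1−μ).
Here μ(1−μ) = 0.8×0.2 = 0.16, and 0.242 ≥ 0.16.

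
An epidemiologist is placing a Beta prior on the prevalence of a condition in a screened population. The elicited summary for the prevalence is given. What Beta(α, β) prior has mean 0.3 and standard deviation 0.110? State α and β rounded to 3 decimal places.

α = 4.907, β = 11.449

σ² = 0.110² = 0.012100.
With s = α+β, Var = μ(1−μ)/(s+1), so s+1 = (0.3×0.7)/0.012100 = 17.3554 and s = 16.3554.
α = μs = 4.907, β = (1−μ)s = 11.449.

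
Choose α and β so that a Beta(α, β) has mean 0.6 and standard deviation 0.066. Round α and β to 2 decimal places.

α = 32.46, β = 21.64

First σ² = 0.004356. Setting α = μn, β = (1−μ)n with n = α+β,
μ(1−μ)/(n+1) = 0.004356 ⇒ n+1 = 0.24/0.004356 = 55.0964 ⇒ n = 54.0964.
Hence α = 0.6×54.0964 = 32.46, β = 0.4×54.0964 = 21.64.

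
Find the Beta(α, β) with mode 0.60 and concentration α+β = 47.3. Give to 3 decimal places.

Mode = (α−1)/(κ−2) with κ = α+β, so α−1 = 0.60·45.3 = 27.180.
α = 28.180; β = κ − α = 19.120.

α = 28.180, β = 19.120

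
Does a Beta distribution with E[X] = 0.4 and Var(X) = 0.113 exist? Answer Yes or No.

The Beta variance bound is σ² < μ(1−μ).
Here μ(1−μ) = 0.4×0.6 = 0.24, and 0.113 < 0.24.

Yes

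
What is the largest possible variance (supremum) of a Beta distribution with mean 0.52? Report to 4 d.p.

0.2496

Var = μ(1−μ)/(α+β+1), which approaches μ(1−μ) as α+β → 0.
So the supremum is μ(1−μ) = 0.52×0.48 = 0.2496.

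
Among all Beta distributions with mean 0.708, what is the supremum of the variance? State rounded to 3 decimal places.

Var = μ(1−μ)/(α+β+1), which approaches μ(1−μ) as α+β → 0.
So the supremum is μ(1−μ) = 0.708×0.292 = 0.207.

0.207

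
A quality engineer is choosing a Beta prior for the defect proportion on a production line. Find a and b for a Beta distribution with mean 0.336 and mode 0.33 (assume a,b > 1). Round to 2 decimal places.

a = 19.04, b = 37.63

Let s = a+b. Mean gives a = μs = 0.336s; mode gives (a−1)/(s−2) = 0.33.
Substituting: 0.336s − 1 = 0.33(s−2) = 0.33s − 0.66, so 0.006s = 0.34 and s = 56.6667.
Then a = 0.336×56.6667 = 19.04 and b = s−a = 37.63.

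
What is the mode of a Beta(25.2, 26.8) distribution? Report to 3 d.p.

The density x^(α−1)(1−x)^(β−1) is maximised at (α−1)/(α+β−2) = 24.2/50.0 = 0.484.

0.484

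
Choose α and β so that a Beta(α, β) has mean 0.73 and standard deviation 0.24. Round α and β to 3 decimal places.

First σ² = 0.0576. Setting α = μn, β = (1−μ)n with n = α+β,
μ(1−μ)/(n+1) = 0.0576 ⇒ n+1 = 0.1971/0.0576 = 3.4219 ⇒ n = 2.4219.
Hence α = 0.73×2.4219 = 1.768, β = 0.27×2.4219 = 0.654.

α = 1.768, β = 0.654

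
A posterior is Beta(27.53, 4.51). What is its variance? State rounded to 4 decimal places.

0.0037

μ = 27.53/32.04 = 0.859238; Var = μ(1−μ)/(α+β+1) = 0.1209477/33.04 = 0.0037.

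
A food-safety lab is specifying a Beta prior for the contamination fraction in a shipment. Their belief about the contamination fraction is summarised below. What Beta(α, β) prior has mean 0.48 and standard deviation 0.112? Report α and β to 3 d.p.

σ² = 0.112² = 0.012544.
With s = α+β, Var = μ(1−μ)/(s+1), so s+1 = (0.48×0.52)/0.012544 = 19.8980 and s = 18.8980.
α = μs = 9.071, β = (1−μ)s = 9.827.

α = 9.071, β = 9.827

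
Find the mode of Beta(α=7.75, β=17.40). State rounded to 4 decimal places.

0.2916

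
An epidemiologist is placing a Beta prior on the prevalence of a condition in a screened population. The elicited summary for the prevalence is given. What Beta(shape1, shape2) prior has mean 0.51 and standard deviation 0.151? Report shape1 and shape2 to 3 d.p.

Variance = 0.151² = 0.022801. The moment-matching identity shape1+shape2 = μ(1−μ)/Var − 1 gives
shape1+shape2 = 0.2499/0.022801 − 1 = 9.9600, so shape1 = μ·9.9600 = 5.080 and shape2 = (1−μ)·9.9600 = 4.880.

shape1 = 5.080, shape2 = 4.880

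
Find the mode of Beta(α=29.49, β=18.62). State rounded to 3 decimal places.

The density x^(α−1)(1−x)^(β−1) is maximised at (α−1)/(α+β−2) = 28.49/46.11 = 0.618.

0.618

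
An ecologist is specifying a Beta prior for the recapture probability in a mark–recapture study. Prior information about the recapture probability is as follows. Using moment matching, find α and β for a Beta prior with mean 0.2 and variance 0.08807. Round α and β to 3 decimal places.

α = 0.163, β = 0.653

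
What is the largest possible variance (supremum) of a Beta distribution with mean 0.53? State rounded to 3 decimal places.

0.249

For fixed mean μ the Beta variance is μ(1−μ)/(α+β+1), increasing as α+β decreases.
Its least upper bound (not attained) is μ(1−μ) = 0.53·0.47 = 0.249.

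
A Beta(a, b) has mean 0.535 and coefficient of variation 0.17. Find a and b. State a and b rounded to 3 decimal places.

σ = CV·μ = 0.17×0.535 = 0.09095, so σ² = 0.008272.
s+1 = μ(1−μ)/σ² = 0.248775/0.008272 = 30.0747, so s = a+b = 29.0747.
a = μs = 15.555, b = (1−μ)s = 13.520.

a = 15.555, b = 13.520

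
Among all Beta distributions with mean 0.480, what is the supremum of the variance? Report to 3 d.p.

Var = μ(1−μ)/(α+β+1), which approaches μ(1−μ) as α+β → 0.
So the supremum is μ(1−μ) = 0.480×0.520 = 0.250.

0.250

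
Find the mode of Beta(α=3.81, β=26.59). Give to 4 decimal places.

0.0989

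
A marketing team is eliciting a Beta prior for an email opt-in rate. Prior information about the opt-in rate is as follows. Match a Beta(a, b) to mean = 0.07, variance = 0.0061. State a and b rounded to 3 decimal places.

Let s = a+b. The Beta variance is μ(1−μ)/(s+1).
So s+1 = μ(1−μ)/σ² = (0.07×0.93)/0.0061 = 0.0651/0.0061 = 10.6721, giving s = 9.6721.
Then a = μs = 0.07×9.6721 = 0.677 and b = (1−μ)s = 0.93×9.6721 = 8.995.

a = 0.677, b = 8.995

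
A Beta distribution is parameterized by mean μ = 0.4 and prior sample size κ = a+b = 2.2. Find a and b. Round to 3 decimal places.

a = 0.880, b = 1.320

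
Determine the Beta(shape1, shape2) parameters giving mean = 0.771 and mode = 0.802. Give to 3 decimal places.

With s = shape1+shape2: μ = shape1/s and mode = (shape1−1)/(s−2). Eliminating shape1 = μs,
μs − 1 = m(s−2) ⇒ s(μ−m) = 1−2m ⇒ s = -0.604/-0.031 = 19.4839.
So shape1 = μs = 15.022, shape2 = (1−μ)s = 4.462.

shape1 = 15.022, shape2 = 4.462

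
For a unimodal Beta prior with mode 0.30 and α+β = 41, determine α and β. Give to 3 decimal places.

α = 12.700, β = 28.300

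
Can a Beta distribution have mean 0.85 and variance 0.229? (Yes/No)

No

For any Beta, Var(X) < E[X]·(1−E[X]).
Here μ(1−μ) = 0.85×0.15 = 0.1275, and 0.229 ≥ 0.1275.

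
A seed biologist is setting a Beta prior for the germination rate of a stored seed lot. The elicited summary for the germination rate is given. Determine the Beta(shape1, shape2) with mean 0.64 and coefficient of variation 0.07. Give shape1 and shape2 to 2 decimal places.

shape1 = 72.83, shape2 = 40.97

σ = CV·μ = 0.07×0.64 = 0.04480, so σ² = 0.002007.
s+1 = μ(1−μ)/σ² = 0.2304/0.002007 = 114.7959, so s = shape1+shape2 = 113.7959.
shape1 = μs = 72.83, shape2 = (1−μ)s = 40.97.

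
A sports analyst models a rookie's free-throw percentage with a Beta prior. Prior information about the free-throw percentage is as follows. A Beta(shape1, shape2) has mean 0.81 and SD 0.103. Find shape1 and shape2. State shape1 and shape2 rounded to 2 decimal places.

shape1 = 10.94, shape2 = 2.57

First σ² = 0.010609. Setting shape1 = μn, shape2 = (1−μ)n with n = shape1+shape2,
μ(1−μ)/(n+1) = 0.010609 ⇒ n+1 = 0.1539/0.010609 = 14.5066 ⇒ n = 13.5066.
Hence shape1 = 0.81×13.5066 = 10.94, shape2 = 0.19×13.5066 = 2.57.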